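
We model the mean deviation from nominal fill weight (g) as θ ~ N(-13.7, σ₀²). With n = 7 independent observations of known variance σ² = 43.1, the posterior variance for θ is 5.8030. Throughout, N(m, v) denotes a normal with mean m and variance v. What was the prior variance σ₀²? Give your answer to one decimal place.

σ₀² = 100.9

For the Normal–Normal model with known σ², precisions add: τ_n = τ₀ + n/σ².
So 1/σ₀² = 1/5.8030 − 7/43.1 = 0.172325 − 0.162413 = 0.009912.
Hence σ₀² = 1/0.009912 ≈ 100.9.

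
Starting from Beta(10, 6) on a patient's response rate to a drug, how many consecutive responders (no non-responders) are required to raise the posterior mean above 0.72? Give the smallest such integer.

After k responders and 0 non-responders the posterior is Beta(10+k, 6), with mean (10+k)/(10+6+k).
Set (10+k)/(16+k) > 0.72 and solve: k > (0.72·16 − 10)/(1 − 0.72) = 5.429.
The smallest integer exceeding 5.429 is 6, and checking k=6: (16)/(22) = 0.7273 > 0.72.

k = 6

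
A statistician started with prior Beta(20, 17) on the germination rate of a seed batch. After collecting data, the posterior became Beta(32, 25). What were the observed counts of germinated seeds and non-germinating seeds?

Beta is conjugate to the binomial likelihood: posterior = Beta(α+s, β+f).
Match parameters: s=32−20=12, f=25−17=8.

12 germinated seeds and 8 non-germinating seeds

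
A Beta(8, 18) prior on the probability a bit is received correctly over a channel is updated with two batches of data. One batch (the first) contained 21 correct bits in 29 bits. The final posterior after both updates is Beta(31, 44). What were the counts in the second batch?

Because Beta–binomial updating is additive in the counts, the combined data contributed (α_post−α_prior, β_post−β_prior) successes and failures.
Total across both batches: 31−8=23 correct bits, 44−18=26 errors.
Subtract the first batch: 23−21=2 correct bits and 26−8=18 errors.

2 correct bits and 18 errors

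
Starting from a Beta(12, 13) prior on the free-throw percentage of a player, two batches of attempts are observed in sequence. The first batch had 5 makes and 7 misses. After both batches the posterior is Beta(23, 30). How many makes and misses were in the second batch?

6 makes and 10 misses

Because Beta–binomial updating is additive in the counts, the combined data contributed (α_post−α_prior, β_post−β_prior) successes and failures.
Total across both batches: 23−12=11 makes, 30−13=17 misses.
Subtract the first batch: 11−5=6 makes and 17−7=10 misses.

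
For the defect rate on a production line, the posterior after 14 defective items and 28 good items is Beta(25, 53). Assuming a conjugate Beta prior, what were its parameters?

Beta(11, 25)

Beta is conjugate to the binomial likelihood: posterior = Beta(α+s, β+f).
So α = 25 − 14 = 11 and β = 53 − 28 = 25.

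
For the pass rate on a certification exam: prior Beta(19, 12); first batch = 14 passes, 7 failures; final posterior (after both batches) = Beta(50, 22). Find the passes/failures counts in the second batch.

Because Beta–binomial updating is additive in the counts, the combined data contributed (α_post−α_prior, β_post−β_prior) successes and failures.
Total across both batches: 50−19=31 passes, 22−12=10 failures.
Subtract the first batch: 31−14=17 passes and 10−7=3 failures.

17 passes and 3 failures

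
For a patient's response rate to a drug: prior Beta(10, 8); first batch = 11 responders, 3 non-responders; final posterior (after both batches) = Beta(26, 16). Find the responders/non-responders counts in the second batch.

Because Beta–binomial updating is additive in the counts, the combined data contributed (α_post−α_prior, β_post−β_prior) successes and failures.
Total across both batches: 26−10=16 responders, 16−8=8 non-responders.
Subtract the first batch: 16−11=5 responders and 8−3=5 non-responders.

5 responders and 5 non-responders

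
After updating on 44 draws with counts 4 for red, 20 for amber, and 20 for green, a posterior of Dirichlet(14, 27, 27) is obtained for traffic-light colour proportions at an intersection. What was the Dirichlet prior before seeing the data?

Dirichlet(10, 7, 7)

For a Dirichlet(α) prior with multinomial counts c, the posterior is Dirichlet(α + c) componentwise.
Subtract each count from the matching posterior parameter: 14−4=10, 27−20=7, 27−20=7.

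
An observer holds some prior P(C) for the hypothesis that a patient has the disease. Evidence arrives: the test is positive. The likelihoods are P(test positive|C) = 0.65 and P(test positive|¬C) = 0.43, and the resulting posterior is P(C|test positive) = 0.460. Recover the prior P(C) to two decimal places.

P(C) = 0.36

Bayes' rule in odds form gives O(C|E) = O(C)·[P(E|C)/P(E|¬C)], hence O(C) = O(C|E)/LR.
Posterior odds = 0.460/(1−0.460) = 0.8519. LR = 0.65/0.43 = 1.5116.
Prior odds = 0.8519/1.5116 = 0.5636, so P(C) = 0.5636/(1+0.5636) ≈ 0.36.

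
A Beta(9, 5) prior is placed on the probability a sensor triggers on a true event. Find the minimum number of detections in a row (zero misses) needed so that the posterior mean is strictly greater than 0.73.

After k detections and 0 misses the posterior is Beta(9+k, 5), with mean (9+k)/(9+5+k).
Set (9+k)/(14+k) > 0.73 and solve: k > (0.73·14 − 9)/(1 − 0.73) = 4.519.
The smallest integer exceeding 4.519 is 5, and checking k=5: (14)/(19) = 0.7368 > 0.73.

k = 5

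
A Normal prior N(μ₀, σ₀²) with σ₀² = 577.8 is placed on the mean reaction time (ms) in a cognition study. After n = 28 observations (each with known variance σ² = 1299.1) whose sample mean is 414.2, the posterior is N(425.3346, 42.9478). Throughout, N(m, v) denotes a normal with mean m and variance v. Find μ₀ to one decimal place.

μ₀ = 564.0

The posterior mean is a precision-weighted average: μ_n = (τ₀μ₀ + τ_data·x̄)/(τ₀+τ_data), with τ₀=1/σ₀² and τ_data=n/σ².
Here τ₀ = 1/577.8 = 0.001731 and τ_data = 28/1299.1 = 0.021553, so τ_n = 0.023284.
Rearranging for μ₀: μ₀ = (μ_n·τ_n − τ_data·x̄)/τ₀ = (425.3346·0.023284 − 0.021553·414.2) / 0.001731 = 0.976238/0.001731 ≈ 564.0.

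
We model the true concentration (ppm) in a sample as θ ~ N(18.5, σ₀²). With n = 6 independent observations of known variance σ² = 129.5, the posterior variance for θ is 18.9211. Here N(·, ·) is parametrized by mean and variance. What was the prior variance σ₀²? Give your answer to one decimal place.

σ₀² = 153.4

For the Normal–Normal model with known σ², precisions add: τ_n = τ₀ + n/σ².
So 1/σ₀² = 1/18.9211 − 6/129.5 = 0.052851 − 0.046332 = 0.006519.
Hence σ₀² = 1/0.006519 ≈ 153.4.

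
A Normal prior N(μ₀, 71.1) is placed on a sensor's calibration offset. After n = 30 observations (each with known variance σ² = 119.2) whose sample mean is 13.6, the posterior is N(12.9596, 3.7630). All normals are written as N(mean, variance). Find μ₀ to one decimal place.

The posterior mean is a precision-weighted average: μ_n = (τ₀μ₀ + τ_data·x̄)/(τ₀+τ_data), with τ₀=1/σ₀² and τ_data=n/σ².
Here τ₀ = 1/71.1 = 0.014065 and τ_data = 30/119.2 = 0.251678, so τ_n = 0.265743.
Rearranging for μ₀: μ₀ = (μ_n·τ_n − τ_data·x̄)/τ₀ = (12.9596·0.265743 − 0.251678·13.6) / 0.014065 = 0.021102/0.014065 ≈ 1.5.

μ₀ = 1.5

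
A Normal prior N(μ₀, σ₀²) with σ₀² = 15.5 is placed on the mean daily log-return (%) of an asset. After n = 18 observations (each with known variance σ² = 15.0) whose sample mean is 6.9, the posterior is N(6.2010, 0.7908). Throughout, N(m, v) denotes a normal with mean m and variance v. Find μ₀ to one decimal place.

The posterior mean is a precision-weighted average: μ_n = (τ₀μ₀ + τ_data·x̄)/(τ₀+τ_data), with τ₀=1/σ₀² and τ_data=n/σ².
Here τ₀ = 1/15.5 = 0.064516 and τ_data = 18/15.0 = 1.200000, so τ_n = 1.264516.
Rearranging for μ₀: μ₀ = (μ_n·τ_n − τ_data·x̄)/τ₀ = (6.2010·1.264516 − 1.200000·6.9) / 0.064516 = -0.438736/0.064516 ≈ -6.8.

μ₀ = -6.8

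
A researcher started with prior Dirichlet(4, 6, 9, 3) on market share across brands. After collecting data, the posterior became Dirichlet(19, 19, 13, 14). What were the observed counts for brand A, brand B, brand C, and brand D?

For a Dirichlet(α) prior with multinomial counts c, the posterior is Dirichlet(α + c) componentwise.
Counts are posterior − prior componentwise: 19−4=15, 19−6=13, 13−9=4, 14−3=11.

counts (15, 13, 4, 11)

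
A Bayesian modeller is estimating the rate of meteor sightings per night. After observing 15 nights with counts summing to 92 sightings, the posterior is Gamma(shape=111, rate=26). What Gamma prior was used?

Gamma–Poisson conjugacy: posterior shape = α + Σxᵢ, posterior rate = β + n.
So α = 111 − 92 = 19 and β = 26 − 15 = 11.

Gamma(shape=19, rate=11)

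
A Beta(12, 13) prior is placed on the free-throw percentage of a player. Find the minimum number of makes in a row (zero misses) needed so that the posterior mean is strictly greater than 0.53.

After k makes and 0 misses the posterior is Beta(12+k, 13), with mean (12+k)/(12+13+k).
Set (12+k)/(25+k) > 0.53 and solve: k > (0.53·25 − 12)/(1 − 0.53) = 2.660.
The smallest integer exceeding 2.660 is 3, and checking k=3: (15)/(28) = 0.5357 > 0.53.

k = 3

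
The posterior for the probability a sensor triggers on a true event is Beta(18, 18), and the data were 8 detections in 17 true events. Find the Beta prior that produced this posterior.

Beta is conjugate to the binomial likelihood: posterior = Beta(α+s, β+f).
Subtract the data counts: 18−8=10, 18−9=9.

Beta(10, 9)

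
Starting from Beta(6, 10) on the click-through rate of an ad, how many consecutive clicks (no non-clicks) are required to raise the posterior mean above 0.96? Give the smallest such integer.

k = 235

After k clicks and 0 non-clicks the posterior is Beta(6+k, 10), with mean (6+k)/(6+10+k).
Set (6+k)/(16+k) > 0.96 and solve: k > (0.96·16 − 6)/(1 − 0.96) = 234.000.
The smallest integer exceeding 234.000 is 235.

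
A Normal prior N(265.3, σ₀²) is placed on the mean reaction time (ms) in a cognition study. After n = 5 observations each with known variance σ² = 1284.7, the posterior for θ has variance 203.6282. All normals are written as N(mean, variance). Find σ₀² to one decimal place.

Posterior precision equals prior precision plus data precision: 1/σ_n² = 1/σ₀² + n/σ².
So 1/σ₀² = 1/203.6282 − 5/1284.7 = 0.004911 − 0.003892 = 0.001019.
Hence σ₀² = 1/0.001019 ≈ 981.4.

σ₀² = 981.4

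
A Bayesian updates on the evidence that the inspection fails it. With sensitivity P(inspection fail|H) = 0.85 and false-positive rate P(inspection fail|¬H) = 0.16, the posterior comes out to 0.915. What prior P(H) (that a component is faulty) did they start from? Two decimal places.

P(H) = 0.67

Bayes' rule in odds form gives O(H|E) = O(H)·[P(E|H)/P(E|¬H)], hence O(H) = O(H|E)/LR.
Posterior odds = 0.915/(1−0.915) = 10.7647. LR = 0.85/0.16 = 5.3125.
Prior odds = 10.7647/5.3125 = 2.0263, so P(H) = 2.0263/(1+2.0263) ≈ 0.67.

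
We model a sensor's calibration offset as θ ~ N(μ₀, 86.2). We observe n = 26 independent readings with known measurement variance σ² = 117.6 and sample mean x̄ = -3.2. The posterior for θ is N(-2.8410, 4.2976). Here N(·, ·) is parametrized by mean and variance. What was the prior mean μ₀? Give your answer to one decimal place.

μ₀ = 4.0

The posterior mean is a precision-weighted average: μ_n = (τ₀μ₀ + τ_data·x̄)/(τ₀+τ_data), with τ₀=1/σ₀² and τ_data=n/σ².
Here τ₀ = 1/86.2 = 0.011601 and τ_data = 26/117.6 = 0.221088, so τ_n = 0.232689.
Rearranging for μ₀: μ₀ = (μ_n·τ_n − τ_data·x̄)/τ₀ = (-2.8410·0.232689 − 0.221088·-3.2) / 0.011601 = 0.046412/0.011601 ≈ 4.0.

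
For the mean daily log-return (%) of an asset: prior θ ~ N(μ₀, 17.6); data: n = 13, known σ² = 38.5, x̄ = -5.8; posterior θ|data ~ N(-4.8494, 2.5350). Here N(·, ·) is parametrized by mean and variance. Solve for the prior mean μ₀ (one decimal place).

μ₀ = 0.8

With known observation variance, the Normal–Normal posterior has precision τ_n = τ₀ + n/σ² and mean μ_n = (τ₀μ₀ + (n/σ²)x̄)/τ_n.
Here τ₀ = 1/17.6 = 0.056818 and τ_data = 13/38.5 = 0.337662, so τ_n = 0.394480.
Rearranging for μ₀: μ₀ = (μ_n·τ_n − τ_data·x̄)/τ₀ = (-4.8494·0.394480 − 0.337662·-5.8) / 0.056818 = 0.045448/0.056818 ≈ 0.8.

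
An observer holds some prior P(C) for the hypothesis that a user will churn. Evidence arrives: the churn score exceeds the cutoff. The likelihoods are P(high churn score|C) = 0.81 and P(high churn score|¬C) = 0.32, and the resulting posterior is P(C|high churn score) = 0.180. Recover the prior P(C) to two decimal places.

In odds form, posterior odds = prior odds × likelihood ratio, so prior odds = posterior odds ÷ LR.
Posterior odds = 0.180/(1−0.180) = 0.2195. LR = 0.81/0.32 = 2.5312.
Prior odds = 0.2195/2.5312 = 0.0867, so P(C) = 0.0867/(1+0.0867) ≈ 0.08.

P(C) = 0.08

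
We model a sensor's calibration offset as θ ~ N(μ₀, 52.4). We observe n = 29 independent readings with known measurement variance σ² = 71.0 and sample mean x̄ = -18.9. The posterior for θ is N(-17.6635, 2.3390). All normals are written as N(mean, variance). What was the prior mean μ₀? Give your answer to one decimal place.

μ₀ = 8.8

The posterior mean is a precision-weighted average: μ_n = (τ₀μ₀ + τ_data·x̄)/(τ₀+τ_data), with τ₀=1/σ₀² and τ_data=n/σ².
Here τ₀ = 1/52.4 = 0.019084 and τ_data = 29/71.0 = 0.408451, so τ_n = 0.427535.
Rearranging for μ₀: μ₀ = (μ_n·τ_n − τ_data·x̄)/τ₀ = (-17.6635·0.427535 − 0.408451·-18.9) / 0.019084 = 0.167959/0.019084 ≈ 8.8.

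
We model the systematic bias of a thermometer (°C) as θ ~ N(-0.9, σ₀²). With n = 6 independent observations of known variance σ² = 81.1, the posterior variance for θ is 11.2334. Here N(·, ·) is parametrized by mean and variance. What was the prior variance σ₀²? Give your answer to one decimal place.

σ₀² = 66.5

For the Normal–Normal model with known σ², precisions add: τ_n = τ₀ + n/σ².
So 1/σ₀² = 1/11.2334 − 6/81.1 = 0.089020 − 0.073983 = 0.015037.
Hence σ₀² = 1/0.015037 ≈ 66.5.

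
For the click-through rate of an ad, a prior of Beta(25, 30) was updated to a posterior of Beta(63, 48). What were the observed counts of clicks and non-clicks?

38 clicks and 18 non-clicks

A Beta(α, β) prior with s successes and f failures in binomial data gives a Beta(α+s, β+f) posterior.
Match parameters: s=63−25=38, f=48−30=18.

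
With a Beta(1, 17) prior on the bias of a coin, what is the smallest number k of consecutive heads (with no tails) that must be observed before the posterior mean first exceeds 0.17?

After k heads and 0 tails the posterior is Beta(1+k, 17), with mean (1+k)/(1+17+k).
Set (1+k)/(18+k) > 0.17 and solve: k > (0.17·18 − 1)/(1 − 0.17) = 2.482.
The smallest integer exceeding 2.482 is 3, and checking k=3: (4)/(21) = 0.1905 > 0.17.

k = 3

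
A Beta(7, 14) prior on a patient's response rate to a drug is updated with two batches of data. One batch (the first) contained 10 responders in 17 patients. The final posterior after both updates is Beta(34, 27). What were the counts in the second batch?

Because Beta–binomial updating is additive in the counts, the combined data contributed (α_post−α_prior, β_post−β_prior) successes and failures.
Total across both batches: 34−7=27 responders, 27−14=13 non-responders.
Subtract the first batch: 27−10=17 responders and 13−7=6 non-responders.

17 responders and 6 non-responders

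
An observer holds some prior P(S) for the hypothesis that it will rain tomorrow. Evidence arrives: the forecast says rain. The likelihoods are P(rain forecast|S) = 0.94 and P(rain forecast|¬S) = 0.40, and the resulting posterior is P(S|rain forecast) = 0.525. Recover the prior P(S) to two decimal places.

In odds form, posterior odds = prior odds × likelihood ratio, so prior odds = posterior odds ÷ LR.
Posterior odds = 0.525/(1−0.525) = 1.1053. LR = 0.94/0.40 = 2.3500.
Prior odds = 1.1053/2.3500 = 0.4703, so P(S) = 0.4703/(1+0.4703) ≈ 0.32.

P(S) = 0.32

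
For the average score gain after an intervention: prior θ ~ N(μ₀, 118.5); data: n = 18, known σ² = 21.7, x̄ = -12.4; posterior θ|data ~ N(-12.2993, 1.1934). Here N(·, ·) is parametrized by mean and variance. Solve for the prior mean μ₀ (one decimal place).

The posterior mean is a precision-weighted average: μ_n = (τ₀μ₀ + τ_data·x̄)/(τ₀+τ_data), with τ₀=1/σ₀² and τ_data=n/σ².
Here τ₀ = 1/118.5 = 0.008439 and τ_data = 18/21.7 = 0.829493, so τ_n = 0.837932.
Rearranging for μ₀: μ₀ = (μ_n·τ_n − τ_data·x̄)/τ₀ = (-12.2993·0.837932 − 0.829493·-12.4) / 0.008439 = -0.020264/0.008439 ≈ -2.4.

μ₀ = -2.4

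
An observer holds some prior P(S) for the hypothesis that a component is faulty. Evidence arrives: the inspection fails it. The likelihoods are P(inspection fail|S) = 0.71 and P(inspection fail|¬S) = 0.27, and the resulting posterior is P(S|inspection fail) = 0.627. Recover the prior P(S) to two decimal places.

Bayes' rule in odds form gives O(S|E) = O(S)·[P(E|S)/P(E|¬S)], hence O(S) = O(S|E)/LR.
Posterior odds = 0.627/(1−0.627) = 1.6810. LR = 0.71/0.27 = 2.6296.
Prior odds = 1.6810/2.6296 = 0.6393, so P(S) = 0.6393/(1+0.6393) ≈ 0.39.

P(S) = 0.39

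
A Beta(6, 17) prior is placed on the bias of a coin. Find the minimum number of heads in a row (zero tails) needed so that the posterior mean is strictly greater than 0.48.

After k heads and 0 tails the posterior is Beta(6+k, 17), with mean (6+k)/(6+17+k).
Set (6+k)/(23+k) > 0.48 and solve: k > (0.48·23 − 6)/(1 − 0.48) = 9.692.
The smallest integer exceeding 9.692 is 10, and checking k=10: (16)/(33) = 0.4848 > 0.48.

k = 10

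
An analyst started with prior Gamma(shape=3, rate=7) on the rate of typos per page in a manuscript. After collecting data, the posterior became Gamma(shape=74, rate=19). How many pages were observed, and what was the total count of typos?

n = 12 pages with total 71 typos

Gamma–Poisson conjugacy: posterior shape = α + Σxᵢ, posterior rate = β + n.
Matching: Σxᵢ = 74 − 3 = 71 and n = 19 − 7 = 12.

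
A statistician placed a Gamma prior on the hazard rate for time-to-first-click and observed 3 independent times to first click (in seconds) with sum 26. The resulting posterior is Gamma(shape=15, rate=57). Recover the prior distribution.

Gamma(shape=12, rate=31)

Gamma–exponential conjugacy: posterior shape = α + n, posterior rate = β + Σtᵢ.
So α = 15 − 3 = 12 and β = 57 − 26 = 31.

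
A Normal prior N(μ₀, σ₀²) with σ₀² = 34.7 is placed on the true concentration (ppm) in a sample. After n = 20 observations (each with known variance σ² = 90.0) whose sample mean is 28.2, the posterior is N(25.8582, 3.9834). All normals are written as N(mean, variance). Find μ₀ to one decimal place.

μ₀ = 7.8

The posterior mean is a precision-weighted average: μ_n = (τ₀μ₀ + τ_data·x̄)/(τ₀+τ_data), with τ₀=1/σ₀² and τ_data=n/σ².
Here τ₀ = 1/34.7 = 0.028818 and τ_data = 20/90.0 = 0.222222, so τ_n = 0.251040.
Rearranging for μ₀: μ₀ = (μ_n·τ_n − τ_data·x̄)/τ₀ = (25.8582·0.251040 − 0.222222·28.2) / 0.028818 = 0.224782/0.028818 ≈ 7.8.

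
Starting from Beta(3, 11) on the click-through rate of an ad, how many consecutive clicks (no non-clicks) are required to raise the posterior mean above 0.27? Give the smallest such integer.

k = 2

After k clicks and 0 non-clicks the posterior is Beta(3+k, 11), with mean (3+k)/(3+11+k).
Set (3+k)/(14+k) > 0.27 and solve: k > (0.27·14 − 3)/(1 − 0.27) = 1.068.
The smallest integer exceeding 1.068 is 2.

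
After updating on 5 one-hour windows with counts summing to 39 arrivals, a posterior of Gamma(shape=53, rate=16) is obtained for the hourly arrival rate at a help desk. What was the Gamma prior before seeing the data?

A Gamma(α, β) prior (rate parametrization) on a Poisson rate with n observations summing to S gives posterior Gamma(α+S, β+n).
So α = 53 − 39 = 14 and β = 16 − 5 = 11.

Gamma(shape=14, rate=11)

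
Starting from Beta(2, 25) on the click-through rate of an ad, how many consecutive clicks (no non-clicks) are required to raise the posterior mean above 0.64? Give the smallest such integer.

k = 43

After k clicks and 0 non-clicks the posterior is Beta(2+k, 25), with mean (2+k)/(2+25+k).
Set (2+k)/(27+k) > 0.64 and solve: k > (0.64·27 − 2)/(1 − 0.64) = 42.444.
The smallest integer exceeding 42.444 is 43, and checking k=43: (45)/(70) = 0.6429 > 0.64.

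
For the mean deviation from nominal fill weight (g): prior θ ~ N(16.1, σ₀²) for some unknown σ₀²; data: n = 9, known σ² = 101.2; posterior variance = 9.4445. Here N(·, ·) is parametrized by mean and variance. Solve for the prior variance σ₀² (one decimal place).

For the Normal–Normal model with known σ², precisions add: τ_n = τ₀ + n/σ².
So 1/σ₀² = 1/9.4445 − 9/101.2 = 0.105882 − 0.088933 = 0.016949.
Hence σ₀² = 1/0.016949 ≈ 59.0.

σ₀² = 59.0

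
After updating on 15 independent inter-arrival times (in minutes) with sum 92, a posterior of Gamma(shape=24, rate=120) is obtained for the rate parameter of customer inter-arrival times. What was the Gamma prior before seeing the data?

Gamma(shape=9, rate=28)

Gamma–exponential conjugacy: posterior shape = α + n, posterior rate = β + Σtᵢ.
So α = 24 − 15 = 9 and β = 120 − 92 = 28.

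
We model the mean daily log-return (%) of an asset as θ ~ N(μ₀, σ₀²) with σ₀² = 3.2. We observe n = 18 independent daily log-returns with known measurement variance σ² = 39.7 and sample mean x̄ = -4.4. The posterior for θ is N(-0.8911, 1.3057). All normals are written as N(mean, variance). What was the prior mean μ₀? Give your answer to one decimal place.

μ₀ = 4.2

The posterior mean is a precision-weighted average: μ_n = (τ₀μ₀ + τ_data·x̄)/(τ₀+τ_data), with τ₀=1/σ₀² and τ_data=n/σ².
Here τ₀ = 1/3.2 = 0.312500 and τ_data = 18/39.7 = 0.453401, so τ_n = 0.765901.
Rearranging for μ₀: μ₀ = (μ_n·τ_n − τ_data·x̄)/τ₀ = (-0.8911·0.765901 − 0.453401·-4.4) / 0.312500 = 1.312470/0.312500 ≈ 4.2.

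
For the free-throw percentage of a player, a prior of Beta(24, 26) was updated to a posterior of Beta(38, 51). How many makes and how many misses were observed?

14 makes and 25 misses

A Beta(α, β) prior with s successes and f failures in binomial data gives a Beta(α+s, β+f) posterior.
Match parameters: s=38−24=14, f=51−26=25.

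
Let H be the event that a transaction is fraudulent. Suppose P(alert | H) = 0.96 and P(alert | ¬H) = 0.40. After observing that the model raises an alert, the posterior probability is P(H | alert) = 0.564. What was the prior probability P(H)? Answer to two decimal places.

P(H) = 0.35

Bayes' rule in odds form gives O(H|E) = O(H)·[P(E|H)/P(E|¬H)], hence O(H) = O(H|E)/LR.
Posterior odds = 0.564/(1−0.564) = 1.2936. LR = 0.96/0.40 = 2.4000.
Prior odds = 1.2936/2.4000 = 0.5390, so P(H) = 0.5390/(1+0.5390) ≈ 0.35.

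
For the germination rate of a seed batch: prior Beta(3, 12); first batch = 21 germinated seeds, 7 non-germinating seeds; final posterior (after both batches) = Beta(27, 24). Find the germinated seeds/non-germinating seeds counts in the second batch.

Sequential conjugate updates are equivalent to a single update on the pooled data, so total successes = posterior α − prior α and total failures = posterior β − prior β.
Total across both batches: 27−3=24 germinated seeds, 24−12=12 non-germinating seeds.
Subtract the first batch: 24−21=3 germinated seeds and 12−7=5 non-germinating seeds.

3 germinated seeds and 5 non-germinating seeds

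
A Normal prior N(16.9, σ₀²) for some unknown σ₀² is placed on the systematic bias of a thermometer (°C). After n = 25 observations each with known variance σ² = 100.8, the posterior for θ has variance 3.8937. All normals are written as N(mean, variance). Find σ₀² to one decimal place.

For the Normal–Normal model with known σ², precisions add: τ_n = τ₀ + n/σ².
So 1/σ₀² = 1/3.8937 − 25/100.8 = 0.256825 − 0.248016 = 0.008809.
Hence σ₀² = 1/0.008809 ≈ 113.5.

σ₀² = 113.5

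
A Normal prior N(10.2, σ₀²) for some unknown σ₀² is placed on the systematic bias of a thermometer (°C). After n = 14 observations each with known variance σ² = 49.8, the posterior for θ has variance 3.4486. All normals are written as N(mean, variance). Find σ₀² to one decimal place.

σ₀² = 113.0

Posterior precision equals prior precision plus data precision: 1/σ_n² = 1/σ₀² + n/σ².
So 1/σ₀² = 1/3.4486 − 14/49.8 = 0.289973 − 0.281124 = 0.008849.
Hence σ₀² = 1/0.008849 ≈ 113.0.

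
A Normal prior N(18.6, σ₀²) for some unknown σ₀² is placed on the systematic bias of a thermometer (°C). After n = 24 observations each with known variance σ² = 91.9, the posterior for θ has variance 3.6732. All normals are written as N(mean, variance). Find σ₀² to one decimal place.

Posterior precision equals prior precision plus data precision: 1/σ_n² = 1/σ₀² + n/σ².
So 1/σ₀² = 1/3.6732 − 24/91.9 = 0.272242 − 0.261153 = 0.011089.
Hence σ₀² = 1/0.011089 ≈ 90.2.

σ₀² = 90.2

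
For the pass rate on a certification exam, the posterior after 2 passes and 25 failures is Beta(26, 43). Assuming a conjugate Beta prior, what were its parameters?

Beta(24, 18)

Under Beta–binomial conjugacy the posterior parameters are (α+s, β+f).
Subtract the data counts: 26−2=24, 43−25=18.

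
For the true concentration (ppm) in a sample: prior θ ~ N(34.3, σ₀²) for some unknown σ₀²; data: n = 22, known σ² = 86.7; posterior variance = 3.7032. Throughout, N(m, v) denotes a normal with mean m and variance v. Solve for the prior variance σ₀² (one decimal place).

σ₀² = 61.4

For the Normal–Normal model with known σ², precisions add: τ_n = τ₀ + n/σ².
So 1/σ₀² = 1/3.7032 − 22/86.7 = 0.270037 − 0.253749 = 0.016288.
Hence σ₀² = 1/0.016288 ≈ 61.4.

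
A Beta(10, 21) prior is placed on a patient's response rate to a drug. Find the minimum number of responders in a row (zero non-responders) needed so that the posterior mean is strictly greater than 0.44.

After k responders and 0 non-responders the posterior is Beta(10+k, 21), with mean (10+k)/(10+21+k).
Set (10+k)/(31+k) > 0.44 and solve: k > (0.44·31 − 10)/(1 − 0.44) = 6.500.
The smallest integer exceeding 6.500 is 7.

k = 7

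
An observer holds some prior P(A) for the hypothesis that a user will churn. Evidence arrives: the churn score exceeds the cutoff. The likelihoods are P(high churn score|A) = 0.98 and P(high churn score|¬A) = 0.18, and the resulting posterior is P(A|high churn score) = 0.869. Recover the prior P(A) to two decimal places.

P(A) = 0.55

In odds form, posterior odds = prior odds × likelihood ratio, so prior odds = posterior odds ÷ LR.
Posterior odds = 0.869/(1−0.869) = 6.6336. LR = 0.98/0.18 = 5.4444.
Prior odds = 6.6336/5.4444 = 1.2184, so P(A) = 1.2184/(1+1.2184) ≈ 0.55.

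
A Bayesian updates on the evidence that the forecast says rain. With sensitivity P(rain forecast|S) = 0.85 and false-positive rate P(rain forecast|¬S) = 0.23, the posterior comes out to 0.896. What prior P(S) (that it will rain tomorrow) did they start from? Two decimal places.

In odds form, posterior odds = prior odds × likelihood ratio, so prior odds = posterior odds ÷ LR.
Posterior odds = 0.896/(1−0.896) = 8.6154. LR = 0.85/0.23 = 3.6957.
Prior odds = 8.6154/3.6957 = 2.3312, so P(S) = 2.3312/(1+2.3312) ≈ 0.70.

P(S) = 0.70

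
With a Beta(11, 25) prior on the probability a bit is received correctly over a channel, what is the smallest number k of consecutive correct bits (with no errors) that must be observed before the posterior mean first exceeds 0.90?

After k correct bits and 0 errors the posterior is Beta(11+k, 25), with mean (11+k)/(11+25+k).
Set (11+k)/(36+k) > 0.90 and solve: k > (0.90·36 − 11)/(1 − 0.90) = 214.000.
The smallest integer exceeding 214.000 is 215.

k = 215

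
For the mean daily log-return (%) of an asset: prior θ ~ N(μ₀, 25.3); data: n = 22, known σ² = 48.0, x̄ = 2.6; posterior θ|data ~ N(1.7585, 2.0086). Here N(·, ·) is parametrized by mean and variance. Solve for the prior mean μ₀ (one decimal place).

The posterior mean is a precision-weighted average: μ_n = (τ₀μ₀ + τ_data·x̄)/(τ₀+τ_data), with τ₀=1/σ₀² and τ_data=n/σ².
Here τ₀ = 1/25.3 = 0.039526 and τ_data = 22/48.0 = 0.458333, so τ_n = 0.497859.
Rearranging for μ₀: μ₀ = (μ_n·τ_n − τ_data·x̄)/τ₀ = (1.7585·0.497859 − 0.458333·2.6) / 0.039526 = -0.316181/0.039526 ≈ -8.0.

μ₀ = -8.0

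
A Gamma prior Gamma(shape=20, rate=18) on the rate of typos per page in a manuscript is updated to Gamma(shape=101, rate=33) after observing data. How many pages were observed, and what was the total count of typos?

A Gamma(α, β) prior (rate parametrization) on a Poisson rate with n observations summing to S gives posterior Gamma(α+S, β+n).
Matching: Σxᵢ = 101 − 20 = 81 and n = 33 − 18 = 15.

n = 15 pages with total 81 typos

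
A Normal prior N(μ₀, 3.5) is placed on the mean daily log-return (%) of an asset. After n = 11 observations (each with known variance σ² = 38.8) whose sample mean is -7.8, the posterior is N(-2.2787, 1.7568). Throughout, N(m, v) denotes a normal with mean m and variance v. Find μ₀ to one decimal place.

The posterior mean is a precision-weighted average: μ_n = (τ₀μ₀ + τ_data·x̄)/(τ₀+τ_data), with τ₀=1/σ₀² and τ_data=n/σ².
Here τ₀ = 1/3.5 = 0.285714 and τ_data = 11/38.8 = 0.283505, so τ_n = 0.569219.
Rearranging for μ₀: μ₀ = (μ_n·τ_n − τ_data·x̄)/τ₀ = (-2.2787·0.569219 − 0.283505·-7.8) / 0.285714 = 0.914260/0.285714 ≈ 3.2.

μ₀ = 3.2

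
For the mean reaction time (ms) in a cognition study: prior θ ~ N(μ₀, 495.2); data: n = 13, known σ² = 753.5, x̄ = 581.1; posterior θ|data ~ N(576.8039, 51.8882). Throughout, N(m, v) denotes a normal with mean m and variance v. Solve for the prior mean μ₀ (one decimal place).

μ₀ = 540.1

With known observation variance, the Normal–Normal posterior has precision τ_n = τ₀ + n/σ² and mean μ_n = (τ₀μ₀ + (n/σ²)x̄)/τ_n.
Here τ₀ = 1/495.2 = 0.002019 and τ_data = 13/753.5 = 0.017253, so τ_n = 0.019272.
Rearranging for μ₀: μ₀ = (μ_n·τ_n − τ_data·x̄)/τ₀ = (576.8039·0.019272 − 0.017253·581.1) / 0.002019 = 1.090446/0.002019 ≈ 540.1.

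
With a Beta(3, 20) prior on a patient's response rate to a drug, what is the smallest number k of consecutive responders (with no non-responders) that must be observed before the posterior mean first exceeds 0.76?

After k responders and 0 non-responders the posterior is Beta(3+k, 20), with mean (3+k)/(3+20+k).
Set (3+k)/(23+k) > 0.76 and solve: k > (0.76·23 − 3)/(1 − 0.76) = 60.333.
The smallest integer exceeding 60.333 is 61, and checking k=61: (64)/(84) = 0.7619 > 0.76.

k = 61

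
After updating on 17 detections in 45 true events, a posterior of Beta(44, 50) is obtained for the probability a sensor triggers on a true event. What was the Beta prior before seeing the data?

A Beta(α, β) prior with s successes and f failures in binomial data gives a Beta(α+s, β+f) posterior.
So α = 44 − 17 = 27 and β = 50 − 28 = 22.

Beta(27, 22)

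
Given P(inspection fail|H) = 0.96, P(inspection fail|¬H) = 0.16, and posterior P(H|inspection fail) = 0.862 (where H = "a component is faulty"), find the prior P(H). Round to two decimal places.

Bayes' rule in odds form gives O(H|E) = O(H)·[P(E|H)/P(E|¬H)], hence O(H) = O(H|E)/LR.
Posterior odds = 0.862/(1−0.862) = 6.2464. LR = 0.96/0.16 = 6.0000.
Prior odds = 6.2464/6.0000 = 1.0411, so P(H) = 1.0411/(1+1.0411) ≈ 0.51.

P(H) = 0.51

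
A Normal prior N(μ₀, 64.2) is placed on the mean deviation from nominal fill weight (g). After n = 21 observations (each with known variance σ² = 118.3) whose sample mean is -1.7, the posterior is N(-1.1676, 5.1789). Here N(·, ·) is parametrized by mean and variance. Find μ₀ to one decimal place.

μ₀ = 4.9

The posterior mean is a precision-weighted average: μ_n = (τ₀μ₀ + τ_data·x̄)/(τ₀+τ_data), with τ₀=1/σ₀² and τ_data=n/σ².
Here τ₀ = 1/64.2 = 0.015576 and τ_data = 21/118.3 = 0.177515, so τ_n = 0.193091.
Rearranging for μ₀: μ₀ = (μ_n·τ_n − τ_data·x̄)/τ₀ = (-1.1676·0.193091 − 0.177515·-1.7) / 0.015576 = 0.076322/0.015576 ≈ 4.9.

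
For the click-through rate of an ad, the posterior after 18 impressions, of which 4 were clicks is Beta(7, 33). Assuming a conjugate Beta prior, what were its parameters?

Beta(3, 19)

A Beta(a, b) prior with s successes and f failures in binomial data gives a Beta(a+s, b+f) posterior.
Subtract the data counts: 7−4=3, 33−14=19.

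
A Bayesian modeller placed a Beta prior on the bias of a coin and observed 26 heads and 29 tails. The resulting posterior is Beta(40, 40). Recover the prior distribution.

Under Beta–binomial conjugacy the posterior parameters are (a+s, b+f).
So a = 40 − 26 = 14 and b = 40 − 29 = 11.

Beta(14, 11)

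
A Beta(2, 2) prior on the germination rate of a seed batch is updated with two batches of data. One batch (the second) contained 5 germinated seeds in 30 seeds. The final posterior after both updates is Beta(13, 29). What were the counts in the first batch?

6 germinated seeds and 2 non-germinating seeds

Sequential conjugate updates are equivalent to a single update on the pooled data, so total successes = posterior α − prior α and total failures = posterior β − prior β.
Total across both batches: 13−2=11 germinated seeds, 29−2=27 non-germinating seeds.
Subtract the second batch: 11−5=6 germinated seeds and 27−25=2 non-germinating seeds.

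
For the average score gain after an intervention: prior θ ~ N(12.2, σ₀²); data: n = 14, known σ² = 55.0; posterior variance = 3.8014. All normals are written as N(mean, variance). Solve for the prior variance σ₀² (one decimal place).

Posterior precision equals prior precision plus data precision: 1/σ_n² = 1/σ₀² + n/σ².
So 1/σ₀² = 1/3.8014 − 14/55.0 = 0.263061 − 0.254545 = 0.008516.
Hence σ₀² = 1/0.008516 ≈ 117.4.

σ₀² = 117.4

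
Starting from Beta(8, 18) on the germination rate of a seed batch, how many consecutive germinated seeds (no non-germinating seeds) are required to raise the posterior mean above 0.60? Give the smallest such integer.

k = 20

After k germinated seeds and 0 non-germinating seeds the posterior is Beta(8+k, 18), with mean (8+k)/(8+18+k).
Set (8+k)/(26+k) > 0.60 and solve: k > (0.60·26 − 8)/(1 − 0.60) = 19.000.
The smallest integer exceeding 19.000 is 20, and checking k=20: (28)/(46) = 0.6087 > 0.60.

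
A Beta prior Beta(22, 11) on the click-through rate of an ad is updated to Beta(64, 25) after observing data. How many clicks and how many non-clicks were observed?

A Beta(α, β) prior with s successes and f failures in binomial data gives a Beta(α+s, β+f) posterior.
Match parameters: s=64−22=42, f=25−11=14.

42 clicks and 14 non-clicks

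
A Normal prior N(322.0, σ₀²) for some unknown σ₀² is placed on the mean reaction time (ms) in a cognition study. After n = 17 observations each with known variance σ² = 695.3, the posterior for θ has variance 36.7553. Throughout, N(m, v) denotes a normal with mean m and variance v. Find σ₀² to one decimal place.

Posterior precision equals prior precision plus data precision: 1/σ_n² = 1/σ₀² + n/σ².
So 1/σ₀² = 1/36.7553 − 17/695.3 = 0.027207 − 0.024450 = 0.002757.
Hence σ₀² = 1/0.002757 ≈ 362.7.

σ₀² = 362.7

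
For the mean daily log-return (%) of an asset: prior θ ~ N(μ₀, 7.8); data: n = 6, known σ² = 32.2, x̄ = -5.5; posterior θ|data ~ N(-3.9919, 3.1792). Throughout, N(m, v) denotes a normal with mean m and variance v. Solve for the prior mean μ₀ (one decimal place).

With known observation variance, the Normal–Normal posterior has precision τ_n = τ₀ + n/σ² and mean μ_n = (τ₀μ₀ + (n/σ²)x̄)/τ_n.
Here τ₀ = 1/7.8 = 0.128205 and τ_data = 6/32.2 = 0.186335, so τ_n = 0.314540.
Rearranging for μ₀: μ₀ = (μ_n·τ_n − τ_data·x̄)/τ₀ = (-3.9919·0.314540 − 0.186335·-5.5) / 0.128205 = -0.230770/0.128205 ≈ -1.8.

μ₀ = -1.8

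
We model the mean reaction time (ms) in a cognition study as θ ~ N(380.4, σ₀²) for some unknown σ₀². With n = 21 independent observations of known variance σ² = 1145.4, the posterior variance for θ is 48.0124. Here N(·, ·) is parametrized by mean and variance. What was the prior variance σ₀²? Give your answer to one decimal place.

Posterior precision equals prior precision plus data precision: 1/σ_n² = 1/σ₀² + n/σ².
So 1/σ₀² = 1/48.0124 − 21/1145.4 = 0.020828 − 0.018334 = 0.002494.
Hence σ₀² = 1/0.002494 ≈ 401.0.

σ₀² = 401.0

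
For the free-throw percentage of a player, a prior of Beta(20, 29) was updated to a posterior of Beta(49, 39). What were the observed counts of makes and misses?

Under Beta–binomial conjugacy the posterior parameters are (α+s, β+f).
So s = 49 − 20 = 29 and f = 39 − 29 = 10.

29 makes and 10 misses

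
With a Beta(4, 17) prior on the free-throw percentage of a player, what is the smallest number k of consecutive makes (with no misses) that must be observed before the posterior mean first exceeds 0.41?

k = 8

After k makes and 0 misses the posterior is Beta(4+k, 17), with mean (4+k)/(4+17+k).
Set (4+k)/(21+k) > 0.41 and solve: k > (0.41·21 − 4)/(1 − 0.41) = 7.814.
The smallest integer exceeding 7.814 is 8, and checking k=8: (12)/(29) = 0.4138 > 0.41.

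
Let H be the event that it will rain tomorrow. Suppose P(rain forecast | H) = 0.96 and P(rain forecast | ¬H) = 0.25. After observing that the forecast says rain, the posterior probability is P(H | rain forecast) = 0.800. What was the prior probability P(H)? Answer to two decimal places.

Bayes' rule in odds form gives O(H|E) = O(H)·[P(E|H)/P(E|¬H)], hence O(H) = O(H|E)/LR.
Posterior odds = 0.800/(1−0.800) = 4.0000. LR = 0.96/0.25 = 3.8400.
Prior odds = 4.0000/3.8400 = 1.0417, so P(H) = 1.0417/(1+1.0417) ≈ 0.51.

P(H) = 0.51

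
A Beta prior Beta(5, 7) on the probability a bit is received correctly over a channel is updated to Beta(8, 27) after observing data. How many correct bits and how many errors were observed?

3 correct bits and 20 errors

A Beta(a, b) prior with s successes and f failures in binomial data gives a Beta(a+s, b+f) posterior.
So s = 8 − 5 = 3 and f = 27 − 7 = 20.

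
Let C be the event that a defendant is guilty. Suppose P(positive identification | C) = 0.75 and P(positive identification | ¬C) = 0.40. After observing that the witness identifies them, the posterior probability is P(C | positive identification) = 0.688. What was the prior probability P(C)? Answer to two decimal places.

Bayes' rule in odds form gives O(C|E) = O(C)·[P(E|C)/P(E|¬C)], hence O(C) = O(C|E)/LR.
Posterior odds = 0.688/(1−0.688) = 2.2051. LR = 0.75/0.40 = 1.8750.
Prior odds = 2.2051/1.8750 = 1.1761, so P(C) = 1.1761/(1+1.1761) ≈ 0.54.

P(C) = 0.54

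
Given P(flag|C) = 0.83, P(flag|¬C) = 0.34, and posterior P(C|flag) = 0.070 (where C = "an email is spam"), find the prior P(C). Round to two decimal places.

P(C) = 0.03

Bayes' rule in odds form gives O(C|E) = O(C)·[P(E|C)/P(E|¬C)], hence O(C) = O(C|E)/LR.
Posterior odds = 0.070/(1−0.070) = 0.0753. LR = 0.83/0.34 = 2.4412.
Prior odds = 0.0753/2.4412 = 0.0308, so P(C) = 0.0308/(1+0.0308) ≈ 0.03.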